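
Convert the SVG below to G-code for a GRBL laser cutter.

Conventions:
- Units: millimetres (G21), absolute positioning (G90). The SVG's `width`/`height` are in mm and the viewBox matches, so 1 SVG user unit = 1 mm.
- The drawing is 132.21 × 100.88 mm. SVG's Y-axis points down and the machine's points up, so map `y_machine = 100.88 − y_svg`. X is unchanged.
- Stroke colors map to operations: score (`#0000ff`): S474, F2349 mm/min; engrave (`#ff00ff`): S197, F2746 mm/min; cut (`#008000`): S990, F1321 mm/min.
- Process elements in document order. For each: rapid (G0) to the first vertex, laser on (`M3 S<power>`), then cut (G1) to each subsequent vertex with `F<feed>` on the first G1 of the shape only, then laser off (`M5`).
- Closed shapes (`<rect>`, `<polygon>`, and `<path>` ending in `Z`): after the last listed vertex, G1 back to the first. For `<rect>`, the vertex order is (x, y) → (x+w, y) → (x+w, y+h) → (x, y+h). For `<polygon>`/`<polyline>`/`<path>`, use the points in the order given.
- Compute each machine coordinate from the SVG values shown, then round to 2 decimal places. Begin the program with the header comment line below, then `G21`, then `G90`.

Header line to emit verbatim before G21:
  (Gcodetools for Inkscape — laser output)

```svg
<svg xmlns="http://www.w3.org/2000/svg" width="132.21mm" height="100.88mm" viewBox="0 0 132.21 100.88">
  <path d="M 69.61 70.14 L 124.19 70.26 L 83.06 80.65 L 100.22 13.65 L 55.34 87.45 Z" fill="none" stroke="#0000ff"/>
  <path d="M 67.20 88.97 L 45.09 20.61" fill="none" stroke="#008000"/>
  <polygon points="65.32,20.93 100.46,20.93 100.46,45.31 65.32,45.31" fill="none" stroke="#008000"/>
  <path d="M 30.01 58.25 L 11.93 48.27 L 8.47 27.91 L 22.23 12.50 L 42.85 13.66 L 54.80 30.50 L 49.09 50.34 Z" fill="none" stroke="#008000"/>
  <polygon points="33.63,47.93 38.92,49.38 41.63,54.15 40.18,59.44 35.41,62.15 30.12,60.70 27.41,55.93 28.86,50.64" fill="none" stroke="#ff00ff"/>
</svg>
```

viewBox `0 0 132.21 100.88` with mm width/height → 1 unit = 1 mm. Flip: y_m = 100.88 − y_svg.

**Shape 1** — `<path>` closed polygon, stroke `#0000ff` → score (S474, F2349). Machine vertices: (69.61,30.74) → (124.19,30.62) → (83.06,20.23) → (100.22,87.23) → (55.34,13.43) → (69.61,30.74). Closed: final G1 returns to the first vertex.

**Shape 2** — `<path>` line segment, stroke `#008000` → cut (S990, F1321). Machine vertices: (67.20,11.91) → (45.09,80.27). Open path.

**Shape 3** — `<polygon>` rectangle, stroke `#008000` → cut (S990, F1321). Machine vertices: (65.32,79.95) → (100.46,79.95) → (100.46,55.57) → (65.32,55.57) → (65.32,79.95). Closed: final G1 returns to the first vertex.

**Shape 4** — `<path>` regular polygon, stroke `#008000` → cut (S990, F1321). Machine vertices: (30.01,42.63) → (11.93,52.61) → (8.47,72.97) → (22.23,88.38) → (42.85,87.22) → (54.80,70.38) → (49.09,50.54) → (30.01,42.63). Closed: final G1 returns to the first vertex.

**Shape 5** — `<polygon>` regular polygon, stroke `#ff00ff` → engrave (S197, F2746). Machine vertices: (33.63,52.95) → (38.92,51.50) → (41.63,46.73) → (40.18,41.44) → (35.41,38.73) → (30.12,40.18) → (27.41,44.95) → (28.86,50.24) → (33.63,52.95). Closed: final G1 returns to the first vertex.

(Gcodetools for Inkscape — laser output)
G21
G90
G0 X69.61 Y30.74
M3 S474
G1 X124.19 Y30.62 F2349
G1 X83.06 Y20.23
G1 X100.22 Y87.23
G1 X55.34 Y13.43
G1 X69.61 Y30.74
M5
G0 X67.20 Y11.91
M3 S990
G1 X45.09 Y80.27 F1321
M5
G0 X65.32 Y79.95
M3 S990
G1 X100.46 Y79.95 F1321
G1 X100.46 Y55.57
G1 X65.32 Y55.57
G1 X65.32 Y79.95
M5
G0 X30.01 Y42.63
M3 S990
G1 X11.93 Y52.61 F1321
G1 X8.47 Y72.97
G1 X22.23 Y88.38
G1 X42.85 Y87.22
G1 X54.80 Y70.38
G1 X49.09 Y50.54
G1 X30.01 Y42.63
M5
G0 X33.63 Y52.95
M3 S197
G1 X38.92 Y51.50 F2746
G1 X41.63 Y46.73
G1 X40.18 Y41.44
G1 X35.41 Y38.73
G1 X30.12 Y40.18
G1 X27.41 Y44.95
G1 X28.86 Y50.24
G1 X33.63 Y52.95
M5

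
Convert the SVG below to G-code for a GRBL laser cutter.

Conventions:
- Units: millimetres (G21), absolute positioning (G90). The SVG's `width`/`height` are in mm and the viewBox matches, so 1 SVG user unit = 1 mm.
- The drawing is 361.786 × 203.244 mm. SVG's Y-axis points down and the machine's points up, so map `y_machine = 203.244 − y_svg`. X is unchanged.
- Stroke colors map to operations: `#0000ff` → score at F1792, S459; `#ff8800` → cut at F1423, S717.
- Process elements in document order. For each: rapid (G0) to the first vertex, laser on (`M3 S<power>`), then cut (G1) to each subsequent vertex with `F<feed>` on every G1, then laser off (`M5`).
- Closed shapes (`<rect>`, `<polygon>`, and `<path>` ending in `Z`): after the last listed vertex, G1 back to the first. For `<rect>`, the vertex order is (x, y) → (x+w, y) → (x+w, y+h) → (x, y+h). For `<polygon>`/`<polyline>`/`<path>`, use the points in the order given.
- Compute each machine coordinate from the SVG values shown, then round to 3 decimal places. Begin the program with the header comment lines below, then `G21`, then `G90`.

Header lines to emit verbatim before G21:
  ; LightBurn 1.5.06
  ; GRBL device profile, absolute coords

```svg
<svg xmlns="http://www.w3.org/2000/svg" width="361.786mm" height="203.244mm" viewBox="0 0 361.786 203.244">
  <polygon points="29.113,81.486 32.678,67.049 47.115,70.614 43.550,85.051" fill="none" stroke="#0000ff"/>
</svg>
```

Since the viewBox matches the mm dimensions, user units are millimetres directly. The only transform is the Y-flip y_m = 203.244 − y_svg.

Shape 1 is a regular polygon drawn with `<polygon>`. Its stroke #0000ff means score at S459, F1792. After flipping Y the toolpath is (29.113,121.758) → (32.678,136.195) → (47.115,132.630) → (43.550,118.193) → (29.113,121.758), returning to the start.

; LightBurn 1.5.06
; GRBL device profile, absolute coords
G21
G90
G0 X29.113 Y121.758
M3 S459
G1 X32.678 Y136.195 F1792
G1 X47.115 Y132.630 F1792
G1 X43.550 Y118.193 F1792
G1 X29.113 Y121.758 F1792
M5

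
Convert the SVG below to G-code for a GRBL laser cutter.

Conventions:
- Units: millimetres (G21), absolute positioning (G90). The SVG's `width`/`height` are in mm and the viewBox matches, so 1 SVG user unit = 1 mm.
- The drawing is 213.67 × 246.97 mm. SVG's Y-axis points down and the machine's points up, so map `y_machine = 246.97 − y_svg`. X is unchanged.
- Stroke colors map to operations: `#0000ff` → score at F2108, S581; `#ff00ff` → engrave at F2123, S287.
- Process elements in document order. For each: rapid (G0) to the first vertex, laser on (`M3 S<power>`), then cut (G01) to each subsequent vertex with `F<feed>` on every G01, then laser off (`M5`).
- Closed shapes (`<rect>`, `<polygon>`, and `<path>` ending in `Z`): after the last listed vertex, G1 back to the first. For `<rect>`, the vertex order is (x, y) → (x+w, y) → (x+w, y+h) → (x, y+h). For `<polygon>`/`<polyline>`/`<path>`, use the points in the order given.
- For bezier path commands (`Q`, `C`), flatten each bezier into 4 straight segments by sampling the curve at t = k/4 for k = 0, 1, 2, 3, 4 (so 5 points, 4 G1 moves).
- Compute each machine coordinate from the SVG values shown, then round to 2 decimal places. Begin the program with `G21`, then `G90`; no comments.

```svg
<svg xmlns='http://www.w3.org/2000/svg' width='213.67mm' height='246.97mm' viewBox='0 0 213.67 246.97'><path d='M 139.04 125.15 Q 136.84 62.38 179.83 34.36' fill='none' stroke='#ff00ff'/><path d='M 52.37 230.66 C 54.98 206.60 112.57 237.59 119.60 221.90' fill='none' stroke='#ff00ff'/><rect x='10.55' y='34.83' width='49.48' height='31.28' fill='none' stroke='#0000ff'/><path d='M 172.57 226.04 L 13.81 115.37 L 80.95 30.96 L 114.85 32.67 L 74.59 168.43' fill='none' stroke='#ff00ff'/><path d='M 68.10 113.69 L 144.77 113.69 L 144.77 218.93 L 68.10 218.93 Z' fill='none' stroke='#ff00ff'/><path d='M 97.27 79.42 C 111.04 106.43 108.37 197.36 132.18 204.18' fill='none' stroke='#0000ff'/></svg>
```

G21
G90
G0 X139.04 Y121.82
M3 S287
G01 X140.76 Y151.03 F2123
G01 X148.14 Y175.90 F2123
G01 X161.16 Y196.43 F2123
G01 X179.83 Y212.61 F2123
M5
G0 X52.37 Y16.31
M3 S287
G01 X62.99 Y25.62 F2123
G01 X84.33 Y23.83 F2123
G01 X106.50 Y20.47 F2123
G01 X119.60 Y25.07 F2123
M5
G0 X10.55 Y212.14
M3 S581
G01 X60.03 Y212.14 F2108
G01 X60.03 Y180.86 F2108
G01 X10.55 Y180.86 F2108
G01 X10.55 Y212.14 F2108
M5
G0 X172.57 Y20.93
M3 S287
G01 X13.81 Y131.60 F2123
G01 X80.95 Y216.01 F2123
G01 X114.85 Y214.30 F2123
G01 X74.59 Y78.54 F2123
M5
G0 X68.10 Y133.28
M3 S287
G01 X144.77 Y133.28 F2123
G01 X144.77 Y28.04 F2123
G01 X68.10 Y28.04 F2123
G01 X68.10 Y133.28 F2123
M5
G0 X97.27 Y167.55
M3 S581
G01 X105.19 Y137.62 F2108
G01 X110.96 Y97.60 F2108
G01 X118.62 Y61.36 F2108
G01 X132.18 Y42.79 F2108
M5

1 u = 1 mm; y_m = 246.97 − y.

[1] `<path>` quadratic bezier, #ff00ff→engrave S287 F2123: (139.04,121.82) → (140.76,151.03) → (148.14,175.90) → (161.16,196.43) → (179.83,212.61)

[2] `<path>` cubic bezier, #ff00ff→engrave S287 F2123: (52.37,16.31) → (62.99,25.62) → (84.33,23.83) → (106.50,20.47) → (119.60,25.07)

[3] `<rect>` rectangle, #0000ff→score S581 F2108: (10.55,212.14) → (60.03,212.14) → (60.03,180.86) → (10.55,180.86) → (10.55,212.14) (closed)

[4] `<path>` open polyline, #ff00ff→engrave S287 F2123: (172.57,20.93) → (13.81,131.60) → (80.95,216.01) → (114.85,214.30) → (74.59,78.54)

[5] `<path>` rectangle, #ff00ff→engrave S287 F2123: (68.10,133.28) → (144.77,133.28) → (144.77,28.04) → (68.10,28.04) → (68.10,133.28) (closed)

[6] `<path>` cubic bezier, #0000ff→score S581 F2108: (97.27,167.55) → (105.19,137.62) → (110.96,97.60) → (118.62,61.36) → (132.18,42.79)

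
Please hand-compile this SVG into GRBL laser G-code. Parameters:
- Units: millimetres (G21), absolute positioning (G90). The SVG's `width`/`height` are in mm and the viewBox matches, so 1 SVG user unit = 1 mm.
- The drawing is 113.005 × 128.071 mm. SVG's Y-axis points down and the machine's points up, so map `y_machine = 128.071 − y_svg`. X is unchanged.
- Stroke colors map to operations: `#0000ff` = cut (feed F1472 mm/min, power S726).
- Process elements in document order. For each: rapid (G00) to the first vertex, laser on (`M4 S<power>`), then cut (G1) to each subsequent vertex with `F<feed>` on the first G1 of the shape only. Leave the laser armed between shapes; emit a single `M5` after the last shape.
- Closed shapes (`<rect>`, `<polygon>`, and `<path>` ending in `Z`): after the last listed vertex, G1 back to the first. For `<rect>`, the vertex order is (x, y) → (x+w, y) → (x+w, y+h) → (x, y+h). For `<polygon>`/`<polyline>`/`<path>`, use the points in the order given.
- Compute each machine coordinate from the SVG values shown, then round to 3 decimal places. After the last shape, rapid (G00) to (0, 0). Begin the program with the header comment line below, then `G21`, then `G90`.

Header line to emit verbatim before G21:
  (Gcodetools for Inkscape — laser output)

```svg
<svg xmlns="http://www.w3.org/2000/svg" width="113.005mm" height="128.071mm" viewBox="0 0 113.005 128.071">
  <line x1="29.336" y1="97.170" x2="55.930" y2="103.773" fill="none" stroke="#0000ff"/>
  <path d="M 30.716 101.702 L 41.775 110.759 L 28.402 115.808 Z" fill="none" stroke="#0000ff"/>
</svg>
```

1 u = 1 mm; y_m = 128.071 − y.

[1] `<line>` line segment, #0000ff→cut S726 F1472: (29.336,30.901) → (55.930,24.298)

[2] `<path>` regular polygon, #0000ff→cut S726 F1472: (30.716,26.369) → (41.775,17.312) → (28.402,12.263) → (30.716,26.369) (closed)

(Gcodetools for Inkscape — laser output)
G21
G90
G00 X29.336 Y30.901
M4 S726
G1 X55.930 Y24.298 F1472
G00 X30.716 Y26.369
M4 S726
G1 X41.775 Y17.312 F1472
G1 X28.402 Y12.263
G1 X30.716 Y26.369
M5
G00 X0.000 Y0.000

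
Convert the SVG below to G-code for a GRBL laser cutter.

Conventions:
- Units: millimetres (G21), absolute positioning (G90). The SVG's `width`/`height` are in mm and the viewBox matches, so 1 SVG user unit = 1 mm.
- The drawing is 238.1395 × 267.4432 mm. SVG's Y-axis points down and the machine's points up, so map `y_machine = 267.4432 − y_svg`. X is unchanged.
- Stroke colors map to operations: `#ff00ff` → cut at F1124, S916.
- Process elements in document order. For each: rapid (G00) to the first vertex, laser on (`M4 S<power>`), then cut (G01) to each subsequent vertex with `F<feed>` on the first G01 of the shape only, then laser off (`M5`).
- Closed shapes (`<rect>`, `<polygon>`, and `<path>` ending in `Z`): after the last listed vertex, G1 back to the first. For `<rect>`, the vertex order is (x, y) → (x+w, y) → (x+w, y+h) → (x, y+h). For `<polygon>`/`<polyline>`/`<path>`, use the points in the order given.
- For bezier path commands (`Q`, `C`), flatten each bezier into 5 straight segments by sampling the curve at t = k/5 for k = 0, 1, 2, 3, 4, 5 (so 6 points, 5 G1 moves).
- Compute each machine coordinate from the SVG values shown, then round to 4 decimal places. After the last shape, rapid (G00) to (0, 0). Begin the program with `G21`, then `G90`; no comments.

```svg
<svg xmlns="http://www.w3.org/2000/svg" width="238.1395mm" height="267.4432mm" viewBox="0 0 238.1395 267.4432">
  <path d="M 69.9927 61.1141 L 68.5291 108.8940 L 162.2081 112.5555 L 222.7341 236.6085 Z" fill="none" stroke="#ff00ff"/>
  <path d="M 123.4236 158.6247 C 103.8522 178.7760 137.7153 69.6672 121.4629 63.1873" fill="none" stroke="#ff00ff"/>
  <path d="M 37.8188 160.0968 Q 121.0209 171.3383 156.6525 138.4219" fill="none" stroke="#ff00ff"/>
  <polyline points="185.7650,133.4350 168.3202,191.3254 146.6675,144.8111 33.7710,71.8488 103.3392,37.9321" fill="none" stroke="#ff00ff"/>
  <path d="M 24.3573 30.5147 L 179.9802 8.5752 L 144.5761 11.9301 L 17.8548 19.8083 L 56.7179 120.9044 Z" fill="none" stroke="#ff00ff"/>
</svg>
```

Since the viewBox matches the mm dimensions, user units are millimetres directly. The only transform is the Y-flip y_m = 267.4432 − y_svg.

Shape 1 is a closed polygon drawn with `<path>`. Its stroke #ff00ff means cut at S916, F1124. After flipping Y the toolpath is (69.9927,206.3291) → (68.5291,158.5492) → (162.2081,154.8877) → (222.7341,30.8347) → (69.9927,206.3291), returning to the start.

Shape 2 is a cubic bezier drawn with `<path>`. Its stroke #ff00ff means cut at S916, F1124. After flipping Y the toolpath is (123.4236,108.8185) → (117.2645,110.3838) → (118.9593,131.8409) → (123.5375,162.0590) → (126.0289,189.9076) → (121.4629,204.2559).

Shape 3 is a quadratic bezier drawn with `<path>`. Its stroke #ff00ff means cut at S916, F1124. After flipping Y the toolpath is (37.8188,107.3464) → (69.1968,104.6161) → (96.7692,105.4185) → (120.5359,109.7534) → (140.4970,117.6211) → (156.6525,129.0213).

Shape 4 is a open polyline drawn with `<polyline>`. Its stroke #ff00ff means cut at S916, F1124. After flipping Y the toolpath is (185.7650,134.0082) → (168.3202,76.1178) → (146.6675,122.6321) → (33.7710,195.5944) → (103.3392,229.5111).

Shape 5 is a closed polygon drawn with `<path>`. Its stroke #ff00ff means cut at S916, F1124. After flipping Y the toolpath is (24.3573,236.9285) → (179.9802,258.8680) → (144.5761,255.5131) → (17.8548,247.6349) → (56.7179,146.5388) → (24.3573,236.9285), returning to the start.

G21
G90
G00 X69.9927 Y206.3291
M4 S916
G01 X68.5291 Y158.5492 F1124
G01 X162.2081 Y154.8877
G01 X222.7341 Y30.8347
G01 X69.9927 Y206.3291
M5
G00 X123.4236 Y108.8185
M4 S916
G01 X117.2645 Y110.3838 F1124
G01 X118.9593 Y131.8409
G01 X123.5375 Y162.0590
G01 X126.0289 Y189.9076
G01 X121.4629 Y204.2559
M5
G00 X37.8188 Y107.3464
M4 S916
G01 X69.1968 Y104.6161 F1124
G01 X96.7692 Y105.4185
G01 X120.5359 Y109.7534
G01 X140.4970 Y117.6211
G01 X156.6525 Y129.0213
M5
G00 X185.7650 Y134.0082
M4 S916
G01 X168.3202 Y76.1178 F1124
G01 X146.6675 Y122.6321
G01 X33.7710 Y195.5944
G01 X103.3392 Y229.5111
M5
G00 X24.3573 Y236.9285
M4 S916
G01 X179.9802 Y258.8680 F1124
G01 X144.5761 Y255.5131
G01 X17.8548 Y247.6349
G01 X56.7179 Y146.5388
G01 X24.3573 Y236.9285
M5
G00 X0.0000 Y0.0000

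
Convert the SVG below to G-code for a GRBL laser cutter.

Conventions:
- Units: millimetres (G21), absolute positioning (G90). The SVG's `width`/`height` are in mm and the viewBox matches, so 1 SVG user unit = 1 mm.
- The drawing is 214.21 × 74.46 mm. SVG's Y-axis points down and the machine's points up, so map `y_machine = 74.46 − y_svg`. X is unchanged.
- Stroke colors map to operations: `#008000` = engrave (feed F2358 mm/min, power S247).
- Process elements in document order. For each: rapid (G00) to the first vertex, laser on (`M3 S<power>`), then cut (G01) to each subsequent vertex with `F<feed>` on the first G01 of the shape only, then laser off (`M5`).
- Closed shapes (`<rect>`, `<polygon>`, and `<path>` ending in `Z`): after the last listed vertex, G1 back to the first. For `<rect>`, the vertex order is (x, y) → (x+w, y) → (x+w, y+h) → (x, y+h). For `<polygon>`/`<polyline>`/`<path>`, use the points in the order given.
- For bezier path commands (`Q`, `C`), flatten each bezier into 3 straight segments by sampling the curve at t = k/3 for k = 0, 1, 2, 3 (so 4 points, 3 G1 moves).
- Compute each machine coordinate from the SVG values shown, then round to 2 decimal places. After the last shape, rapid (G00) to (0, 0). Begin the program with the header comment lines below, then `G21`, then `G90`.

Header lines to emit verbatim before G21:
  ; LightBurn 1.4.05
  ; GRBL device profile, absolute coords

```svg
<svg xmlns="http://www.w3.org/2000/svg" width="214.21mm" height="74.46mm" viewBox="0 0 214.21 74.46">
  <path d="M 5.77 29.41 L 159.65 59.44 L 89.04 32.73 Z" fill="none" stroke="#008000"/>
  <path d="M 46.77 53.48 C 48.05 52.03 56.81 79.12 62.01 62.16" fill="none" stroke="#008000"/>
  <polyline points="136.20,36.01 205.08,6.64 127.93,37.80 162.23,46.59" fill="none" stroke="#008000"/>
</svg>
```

; LightBurn 1.4.05
; GRBL device profile, absolute coords
G21
G90
G00 X5.77 Y45.05
M3 S247
G01 X159.65 Y15.02 F2358
G01 X89.04 Y41.73
G01 X5.77 Y45.05
M5
G00 X46.77 Y20.98
M3 S247
G01 X50.13 Y15.61 F2358
G01 X56.03 Y7.33
G01 X62.01 Y12.30
M5
G00 X136.20 Y38.45
M3 S247
G01 X205.08 Y67.82 F2358
G01 X127.93 Y36.66
G01 X162.23 Y27.87
M5
G00 X0.00 Y0.00

viewBox `0 0 214.21 74.46` with mm width/height → 1 unit = 1 mm. Flip: y_m = 74.46 − y_svg.

**Shape 1** — `<path>` closed polygon, stroke `#008000` → engrave (S247, F2358). Machine vertices: (5.77,45.05) → (159.65,15.02) → (89.04,41.73) → (5.77,45.05). Closed: final G1 returns to the first vertex.

**Shape 2** — `<path>` cubic bezier, stroke `#008000` → engrave (S247, F2358). Control points (SVG): P0=(46.77,53.48), P1=(48.05,52.03), P2=(56.81,79.12), P3=(62.01,62.16); sampled at t=k/3. Machine vertices: (46.77,20.98) → (50.13,15.61) → (56.03,7.33) → (62.01,12.30). Open path.

**Shape 3** — `<polyline>` open polyline, stroke `#008000` → engrave (S247, F2358). Machine vertices: (136.20,38.45) → (205.08,67.82) → (127.93,36.66) → (162.23,27.87). Open path.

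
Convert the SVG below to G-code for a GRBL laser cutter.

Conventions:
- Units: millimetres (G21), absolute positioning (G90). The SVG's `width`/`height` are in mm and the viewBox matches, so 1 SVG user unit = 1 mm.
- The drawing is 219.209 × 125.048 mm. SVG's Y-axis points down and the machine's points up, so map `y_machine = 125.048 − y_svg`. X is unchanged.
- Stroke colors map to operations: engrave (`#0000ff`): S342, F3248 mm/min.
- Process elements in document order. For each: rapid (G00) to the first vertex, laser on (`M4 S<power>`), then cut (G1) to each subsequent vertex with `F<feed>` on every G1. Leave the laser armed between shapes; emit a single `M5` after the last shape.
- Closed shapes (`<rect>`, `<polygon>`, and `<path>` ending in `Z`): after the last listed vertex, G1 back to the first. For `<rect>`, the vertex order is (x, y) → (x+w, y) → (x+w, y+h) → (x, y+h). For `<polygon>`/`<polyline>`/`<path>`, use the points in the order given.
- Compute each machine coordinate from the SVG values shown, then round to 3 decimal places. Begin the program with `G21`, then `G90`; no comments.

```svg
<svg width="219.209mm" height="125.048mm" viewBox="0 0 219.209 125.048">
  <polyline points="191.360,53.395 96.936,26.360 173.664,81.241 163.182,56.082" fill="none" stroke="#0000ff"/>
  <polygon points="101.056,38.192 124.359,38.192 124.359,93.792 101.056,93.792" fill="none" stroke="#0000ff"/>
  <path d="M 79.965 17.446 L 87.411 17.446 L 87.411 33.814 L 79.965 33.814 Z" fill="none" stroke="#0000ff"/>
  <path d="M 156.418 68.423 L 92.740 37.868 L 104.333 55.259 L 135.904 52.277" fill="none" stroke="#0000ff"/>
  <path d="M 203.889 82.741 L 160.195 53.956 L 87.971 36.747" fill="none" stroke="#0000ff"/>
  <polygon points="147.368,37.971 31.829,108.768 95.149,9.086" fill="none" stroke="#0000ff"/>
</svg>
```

1 u = 1 mm; y_m = 125.048 − y.

[1] `<polyline>` open polyline, #0000ff→engrave S342 F3248: (191.360,71.653) → (96.936,98.688) → (173.664,43.807) → (163.182,68.966)

[2] `<polygon>` rectangle, #0000ff→engrave S342 F3248: (101.056,86.856) → (124.359,86.856) → (124.359,31.256) → (101.056,31.256) → (101.056,86.856) (closed)

[3] `<path>` rectangle, #0000ff→engrave S342 F3248: (79.965,107.602) → (87.411,107.602) → (87.411,91.234) → (79.965,91.234) → (79.965,107.602) (closed)

[4] `<path>` open polyline, #0000ff→engrave S342 F3248: (156.418,56.625) → (92.740,87.180) → (104.333,69.789) → (135.904,72.771)

[5] `<path>` open polyline, #0000ff→engrave S342 F3248: (203.889,42.307) → (160.195,71.092) → (87.971,88.301)

[6] `<polygon>` closed polygon, #0000ff→engrave S342 F3248: (147.368,87.077) → (31.829,16.280) → (95.149,115.962) → (147.368,87.077) (closed)

G21
G90
G00 X191.360 Y71.653
M4 S342
G1 X96.936 Y98.688 F3248
G1 X173.664 Y43.807 F3248
G1 X163.182 Y68.966 F3248
G00 X101.056 Y86.856
M4 S342
G1 X124.359 Y86.856 F3248
G1 X124.359 Y31.256 F3248
G1 X101.056 Y31.256 F3248
G1 X101.056 Y86.856 F3248
G00 X79.965 Y107.602
M4 S342
G1 X87.411 Y107.602 F3248
G1 X87.411 Y91.234 F3248
G1 X79.965 Y91.234 F3248
G1 X79.965 Y107.602 F3248
G00 X156.418 Y56.625
M4 S342
G1 X92.740 Y87.180 F3248
G1 X104.333 Y69.789 F3248
G1 X135.904 Y72.771 F3248
G00 X203.889 Y42.307
M4 S342
G1 X160.195 Y71.092 F3248
G1 X87.971 Y88.301 F3248
G00 X147.368 Y87.077
M4 S342
G1 X31.829 Y16.280 F3248
G1 X95.149 Y115.962 F3248
G1 X147.368 Y87.077 F3248
M5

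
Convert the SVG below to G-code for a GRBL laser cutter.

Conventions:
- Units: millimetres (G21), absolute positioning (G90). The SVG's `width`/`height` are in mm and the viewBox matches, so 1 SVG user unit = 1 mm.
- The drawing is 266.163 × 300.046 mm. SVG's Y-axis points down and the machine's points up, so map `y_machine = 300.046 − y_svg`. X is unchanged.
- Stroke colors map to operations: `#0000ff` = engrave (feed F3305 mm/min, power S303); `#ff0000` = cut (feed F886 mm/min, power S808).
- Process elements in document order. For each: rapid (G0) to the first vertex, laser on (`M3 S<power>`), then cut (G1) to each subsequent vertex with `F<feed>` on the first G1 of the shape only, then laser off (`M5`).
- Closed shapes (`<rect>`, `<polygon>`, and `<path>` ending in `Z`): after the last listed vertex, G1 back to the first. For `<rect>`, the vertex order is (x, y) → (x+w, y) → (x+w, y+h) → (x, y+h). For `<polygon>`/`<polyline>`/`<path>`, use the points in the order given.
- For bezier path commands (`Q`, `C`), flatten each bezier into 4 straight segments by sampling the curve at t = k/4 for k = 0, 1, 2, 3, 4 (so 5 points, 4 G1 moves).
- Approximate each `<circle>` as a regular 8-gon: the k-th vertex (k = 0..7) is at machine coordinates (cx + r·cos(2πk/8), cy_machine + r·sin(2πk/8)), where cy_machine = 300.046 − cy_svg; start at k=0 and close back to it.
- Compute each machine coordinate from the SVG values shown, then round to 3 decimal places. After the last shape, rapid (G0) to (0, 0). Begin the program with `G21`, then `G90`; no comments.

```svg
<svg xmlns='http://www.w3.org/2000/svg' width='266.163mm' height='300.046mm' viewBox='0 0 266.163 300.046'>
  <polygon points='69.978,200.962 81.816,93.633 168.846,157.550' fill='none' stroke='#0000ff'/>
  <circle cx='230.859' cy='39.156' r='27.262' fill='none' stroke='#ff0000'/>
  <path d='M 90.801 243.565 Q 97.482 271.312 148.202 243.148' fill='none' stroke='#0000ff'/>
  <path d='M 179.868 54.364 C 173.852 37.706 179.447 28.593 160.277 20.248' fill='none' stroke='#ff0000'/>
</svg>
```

1 u = 1 mm; y_m = 300.046 − y.

[1] `<polygon>` regular polygon, #0000ff→engrave S303 F3305: (69.978,99.084) → (81.816,206.413) → (168.846,142.496) → (69.978,99.084) (closed)

[2] `<circle>` circle, #ff0000→cut S808 F886: (258.121,260.890) → (250.136,280.167) → (230.859,288.152) → (211.582,280.167) → (203.597,260.890) → (211.582,241.613) → (230.859,233.628) → (250.136,241.613) → (258.121,260.890) (closed)

[3] `<path>` quadratic bezier, #0000ff→engrave S303 F3305: (90.801,56.481) → (96.894,46.102) → (108.492,42.712) → (125.594,46.310) → (148.202,56.898)

[4] `<path>` cubic bezier, #ff0000→cut S808 F886: (179.868,245.682) → (176.965,256.867) → (175.005,265.857) → (170.579,273.289) → (160.277,279.798)

G21
G90
G0 X69.978 Y99.084
M3 S303
G1 X81.816 Y206.413 F3305
G1 X168.846 Y142.496
G1 X69.978 Y99.084
M5
G0 X258.121 Y260.890
M3 S808
G1 X250.136 Y280.167 F886
G1 X230.859 Y288.152
G1 X211.582 Y280.167
G1 X203.597 Y260.890
G1 X211.582 Y241.613
G1 X230.859 Y233.628
G1 X250.136 Y241.613
G1 X258.121 Y260.890
M5
G0 X90.801 Y56.481
M3 S303
G1 X96.894 Y46.102 F3305
G1 X108.492 Y42.712
G1 X125.594 Y46.310
G1 X148.202 Y56.898
M5
G0 X179.868 Y245.682
M3 S808
G1 X176.965 Y256.867 F886
G1 X175.005 Y265.857
G1 X170.579 Y273.289
G1 X160.277 Y279.798
M5
G0 X0.000 Y0.000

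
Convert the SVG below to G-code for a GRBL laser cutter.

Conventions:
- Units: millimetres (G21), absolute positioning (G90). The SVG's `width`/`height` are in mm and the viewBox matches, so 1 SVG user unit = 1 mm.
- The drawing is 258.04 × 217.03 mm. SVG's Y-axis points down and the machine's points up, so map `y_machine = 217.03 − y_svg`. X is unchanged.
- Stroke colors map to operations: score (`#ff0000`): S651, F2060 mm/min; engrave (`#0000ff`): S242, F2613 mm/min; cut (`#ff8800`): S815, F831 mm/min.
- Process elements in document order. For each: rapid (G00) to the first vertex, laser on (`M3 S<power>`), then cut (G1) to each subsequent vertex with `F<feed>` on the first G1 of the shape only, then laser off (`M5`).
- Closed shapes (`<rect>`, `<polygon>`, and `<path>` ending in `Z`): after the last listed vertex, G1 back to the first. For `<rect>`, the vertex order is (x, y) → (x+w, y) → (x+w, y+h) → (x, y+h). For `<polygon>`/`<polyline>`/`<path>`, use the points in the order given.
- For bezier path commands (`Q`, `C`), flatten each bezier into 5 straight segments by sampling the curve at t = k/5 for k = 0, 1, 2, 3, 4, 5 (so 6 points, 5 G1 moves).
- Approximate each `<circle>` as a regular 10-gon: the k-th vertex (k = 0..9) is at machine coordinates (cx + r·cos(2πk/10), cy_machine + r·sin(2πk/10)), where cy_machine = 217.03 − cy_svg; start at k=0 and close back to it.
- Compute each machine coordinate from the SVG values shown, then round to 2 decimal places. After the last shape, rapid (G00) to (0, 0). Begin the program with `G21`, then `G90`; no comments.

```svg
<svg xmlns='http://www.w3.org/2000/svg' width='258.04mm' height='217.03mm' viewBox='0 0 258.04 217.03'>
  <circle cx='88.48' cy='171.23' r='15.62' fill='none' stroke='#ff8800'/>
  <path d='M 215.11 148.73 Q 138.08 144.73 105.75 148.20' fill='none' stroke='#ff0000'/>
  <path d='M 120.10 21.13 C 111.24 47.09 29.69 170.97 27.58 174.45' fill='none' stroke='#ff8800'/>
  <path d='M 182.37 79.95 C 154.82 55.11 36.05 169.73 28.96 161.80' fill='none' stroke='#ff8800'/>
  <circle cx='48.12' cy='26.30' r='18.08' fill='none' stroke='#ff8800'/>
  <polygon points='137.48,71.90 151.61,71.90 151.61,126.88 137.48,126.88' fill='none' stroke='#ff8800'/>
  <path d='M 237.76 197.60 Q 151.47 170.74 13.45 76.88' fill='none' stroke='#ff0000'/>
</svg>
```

G21
G90
G00 X104.10 Y45.80
M3 S815
G1 X101.12 Y54.98 F831
G1 X93.31 Y60.66
G1 X83.65 Y60.66
G1 X75.84 Y54.98
G1 X72.86 Y45.80
G1 X75.84 Y36.62
G1 X83.65 Y30.94
G1 X93.31 Y30.94
G1 X101.12 Y36.62
G1 X104.10 Y45.80
M5
G00 X215.11 Y68.30
M3 S651
G1 X186.09 Y69.60 F2060
G1 X160.64 Y70.30
G1 X138.77 Y70.41
G1 X120.47 Y69.92
G1 X105.75 Y68.83
M5
G00 X120.10 Y195.90
M3 S815
G1 X107.28 Y170.32 F831
G1 X84.31 Y131.72
G1 X58.51 Y90.58
G1 X37.16 Y57.37
G1 X27.58 Y42.58
M5
G00 X182.37 Y137.08
M3 S815
G1 X156.52 Y137.34 F831
G1 X118.51 Y116.72
G1 X78.09 Y87.77
G1 X44.99 Y63.08
G1 X28.96 Y55.23
M5
G00 X66.20 Y190.73
M3 S815
G1 X62.75 Y201.36 F831
G1 X53.71 Y207.93
G1 X42.53 Y207.93
G1 X33.49 Y201.36
G1 X30.04 Y190.73
G1 X33.49 Y180.10
G1 X42.53 Y173.53
G1 X53.71 Y173.53
G1 X62.75 Y180.10
G1 X66.20 Y190.73
M5
G00 X137.48 Y145.13
M3 S815
G1 X151.61 Y145.13 F831
G1 X151.61 Y90.15
G1 X137.48 Y90.15
G1 X137.48 Y145.13
M5
G00 X237.76 Y19.43
M3 S651
G1 X201.17 Y32.85 F2060
G1 X160.45 Y51.64
G1 X115.59 Y75.78
G1 X66.59 Y105.29
G1 X13.45 Y140.15
M5
G00 X0.00 Y0.00

viewBox `0 0 258.04 217.03` with mm width/height → 1 unit = 1 mm. Flip: y_m = 217.03 − y_svg.

**Shape 1** — `<circle>` circle, stroke `#ff8800` → cut (S815, F831). Machine vertices: (104.10,45.80) → (101.12,54.98) → (93.31,60.66) → (83.65,60.66) → (75.84,54.98) → (72.86,45.80) → (75.84,36.62) → (83.65,30.94) → (93.31,30.94) → (101.12,36.62) → (104.10,45.80). Closed: final G1 returns to the first vertex.

**Shape 2** — `<path>` quadratic bezier, stroke `#ff0000` → score (S651, F2060). Control points (SVG): P0=(215.11,148.73), P1=(138.08,144.73), P2=(105.75,148.20); sampled at t=k/5. Machine vertices: (215.11,68.30) → (186.09,69.60) → (160.64,70.30) → (138.77,70.41) → (120.47,69.92) → (105.75,68.83). Open path.

**Shape 3** — `<path>` cubic bezier, stroke `#ff8800` → cut (S815, F831). Control points (SVG): P0=(120.10,21.13), P1=(111.24,47.09), P2=(29.69,170.97), P3=(27.58,174.45); sampled at t=k/5. Machine vertices: (120.10,195.90) → (107.28,170.32) → (84.31,131.72) → (58.51,90.58) → (37.16,57.37) → (27.58,42.58). Open path.

**Shape 4** — `<path>` cubic bezier, stroke `#ff8800` → cut (S815, F831). Control points (SVG): P0=(182.37,79.95), P1=(154.82,55.11), P2=(36.05,169.73), P3=(28.96,161.80); sampled at t=k/5. Machine vertices: (182.37,137.08) → (156.52,137.34) → (118.51,116.72) → (78.09,87.77) → (44.99,63.08) → (28.96,55.23). Open path.

**Shape 5** — `<circle>` circle, stroke `#ff8800` → cut (S815, F831). Machine vertices: (66.20,190.73) → (62.75,201.36) → (53.71,207.93) → (42.53,207.93) → (33.49,201.36) → (30.04,190.73) → (33.49,180.10) → (42.53,173.53) → (53.71,173.53) → (62.75,180.10) → (66.20,190.73). Closed: final G1 returns to the first vertex.

**Shape 6** — `<polygon>` rectangle, stroke `#ff8800` → cut (S815, F831). Machine vertices: (137.48,145.13) → (151.61,145.13) → (151.61,90.15) → (137.48,90.15) → (137.48,145.13). Closed: final G1 returns to the first vertex.

**Shape 7** — `<path>` quadratic bezier, stroke `#ff0000` → score (S651, F2060). Control points (SVG): P0=(237.76,197.60), P1=(151.47,170.74), P2=(13.45,76.88); sampled at t=k/5. Machine vertices: (237.76,19.43) → (201.17,32.85) → (160.45,51.64) → (115.59,75.78) → (66.59,105.29) → (13.45,140.15). Open path.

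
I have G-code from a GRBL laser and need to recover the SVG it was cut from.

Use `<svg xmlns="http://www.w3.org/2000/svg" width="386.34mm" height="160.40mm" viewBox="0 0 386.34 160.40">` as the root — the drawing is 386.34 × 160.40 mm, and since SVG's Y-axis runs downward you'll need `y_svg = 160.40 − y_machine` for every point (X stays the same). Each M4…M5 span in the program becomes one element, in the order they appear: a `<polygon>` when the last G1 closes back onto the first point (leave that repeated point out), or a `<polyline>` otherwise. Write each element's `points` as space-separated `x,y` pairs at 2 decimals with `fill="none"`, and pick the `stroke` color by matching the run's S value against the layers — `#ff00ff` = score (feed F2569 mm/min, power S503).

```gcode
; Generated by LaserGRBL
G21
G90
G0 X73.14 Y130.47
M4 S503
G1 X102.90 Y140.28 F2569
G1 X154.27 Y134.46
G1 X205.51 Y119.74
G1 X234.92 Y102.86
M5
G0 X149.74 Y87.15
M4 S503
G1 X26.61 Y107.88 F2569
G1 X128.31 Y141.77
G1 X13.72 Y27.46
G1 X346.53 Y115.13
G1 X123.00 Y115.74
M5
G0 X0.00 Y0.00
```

<svg xmlns="http://www.w3.org/2000/svg" width="386.34mm" height="160.40mm" viewBox="0 0 386.34 160.40">
  <polyline points="73.14,29.93 102.90,20.12 154.27,25.94 205.51,40.66 234.92,57.54" fill="none" stroke="#ff00ff"/>
  <polyline points="149.74,73.25 26.61,52.52 128.31,18.63 13.72,132.94 346.53,45.27 123.00,44.66" fill="none" stroke="#ff00ff"/>
</svg>

Each laser-on run becomes one SVG element. Flip Y back into SVG space with y_svg = 160.40 − y_machine. Every run uses S503, so all elements get stroke `#ff00ff` (score).

Run 1: The run is open, so emit a `<polyline>` with points (Y-flipped): 73.14,29.93 102.90,20.12 154.27,25.94 205.51,40.66 234.92,57.54.

Run 2: The run is open, so emit a `<polyline>` with points (Y-flipped): 149.74,73.25 26.61,52.52 128.31,18.63 13.72,132.94 346.53,45.27 123.00,44.66.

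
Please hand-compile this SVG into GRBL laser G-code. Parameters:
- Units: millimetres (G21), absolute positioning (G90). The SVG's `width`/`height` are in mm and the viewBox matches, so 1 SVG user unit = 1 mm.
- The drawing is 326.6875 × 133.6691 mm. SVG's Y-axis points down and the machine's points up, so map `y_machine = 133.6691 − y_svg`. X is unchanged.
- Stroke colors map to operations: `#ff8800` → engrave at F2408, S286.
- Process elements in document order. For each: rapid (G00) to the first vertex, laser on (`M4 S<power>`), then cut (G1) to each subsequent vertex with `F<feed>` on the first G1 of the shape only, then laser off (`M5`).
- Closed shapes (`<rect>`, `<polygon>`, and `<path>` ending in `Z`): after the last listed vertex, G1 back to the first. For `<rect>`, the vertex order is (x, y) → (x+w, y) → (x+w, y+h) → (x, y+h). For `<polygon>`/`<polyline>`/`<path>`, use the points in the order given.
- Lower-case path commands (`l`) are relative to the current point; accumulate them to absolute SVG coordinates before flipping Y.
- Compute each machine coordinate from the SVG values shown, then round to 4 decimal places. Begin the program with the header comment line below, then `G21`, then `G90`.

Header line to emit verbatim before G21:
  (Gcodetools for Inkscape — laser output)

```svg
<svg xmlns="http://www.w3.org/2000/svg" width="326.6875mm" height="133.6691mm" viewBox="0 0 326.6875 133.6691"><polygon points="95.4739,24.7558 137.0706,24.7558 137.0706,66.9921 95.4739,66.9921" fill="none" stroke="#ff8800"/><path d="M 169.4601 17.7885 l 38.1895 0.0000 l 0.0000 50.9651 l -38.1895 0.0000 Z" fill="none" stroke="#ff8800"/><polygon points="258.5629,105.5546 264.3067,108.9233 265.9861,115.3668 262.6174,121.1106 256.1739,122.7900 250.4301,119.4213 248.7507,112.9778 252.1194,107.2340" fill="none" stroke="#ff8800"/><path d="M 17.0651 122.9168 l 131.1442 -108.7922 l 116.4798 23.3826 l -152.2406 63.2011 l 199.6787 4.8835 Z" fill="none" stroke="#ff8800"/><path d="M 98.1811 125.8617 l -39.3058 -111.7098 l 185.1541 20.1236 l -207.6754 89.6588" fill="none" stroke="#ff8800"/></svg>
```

Since the viewBox matches the mm dimensions, user units are millimetres directly. The only transform is the Y-flip y_m = 133.6691 − y_svg.

Shape 1 is a rectangle drawn with `<polygon>`. Its stroke #ff8800 means engrave at S286, F2408. After flipping Y the toolpath is (95.4739,108.9133) → (137.0706,108.9133) → (137.0706,66.6770) → (95.4739,66.6770) → (95.4739,108.9133), returning to the start.

Shape 2 is a rectangle drawn with `<path>`. Its stroke #ff8800 means engrave at S286, F2408. After flipping Y the toolpath is (169.4601,115.8806) → (207.6496,115.8806) → (207.6496,64.9155) → (169.4601,64.9155) → (169.4601,115.8806), returning to the start.

Shape 3 is a regular polygon drawn with `<polygon>`. Its stroke #ff8800 means engrave at S286, F2408. After flipping Y the toolpath is (258.5629,28.1145) → (264.3067,24.7458) → (265.9861,18.3023) → (262.6174,12.5585) → (256.1739,10.8791) → (250.4301,14.2478) → (248.7507,20.6913) → (252.1194,26.4351) → (258.5629,28.1145), returning to the start.

Shape 4 is a closed polygon drawn with `<path>`. Its stroke #ff8800 means engrave at S286, F2408. After flipping Y the toolpath is (17.0651,10.7523) → (148.2093,119.5445) → (264.6891,96.1619) → (112.4485,32.9608) → (312.1272,28.0773) → (17.0651,10.7523), returning to the start.

Shape 5 is a open polyline drawn with `<path>`. Its stroke #ff8800 means engrave at S286, F2408. After flipping Y the toolpath is (98.1811,7.8074) → (58.8753,119.5172) → (244.0294,99.3936) → (36.3540,9.7348).

(Gcodetools for Inkscape — laser output)
G21
G90
G00 X95.4739 Y108.9133
M4 S286
G1 X137.0706 Y108.9133 F2408
G1 X137.0706 Y66.6770
G1 X95.4739 Y66.6770
G1 X95.4739 Y108.9133
M5
G00 X169.4601 Y115.8806
M4 S286
G1 X207.6496 Y115.8806 F2408
G1 X207.6496 Y64.9155
G1 X169.4601 Y64.9155
G1 X169.4601 Y115.8806
M5
G00 X258.5629 Y28.1145
M4 S286
G1 X264.3067 Y24.7458 F2408
G1 X265.9861 Y18.3023
G1 X262.6174 Y12.5585
G1 X256.1739 Y10.8791
G1 X250.4301 Y14.2478
G1 X248.7507 Y20.6913
G1 X252.1194 Y26.4351
G1 X258.5629 Y28.1145
M5
G00 X17.0651 Y10.7523
M4 S286
G1 X148.2093 Y119.5445 F2408
G1 X264.6891 Y96.1619
G1 X112.4485 Y32.9608
G1 X312.1272 Y28.0773
G1 X17.0651 Y10.7523
M5
G00 X98.1811 Y7.8074
M4 S286
G1 X58.8753 Y119.5172 F2408
G1 X244.0294 Y99.3936
G1 X36.3540 Y9.7348
M5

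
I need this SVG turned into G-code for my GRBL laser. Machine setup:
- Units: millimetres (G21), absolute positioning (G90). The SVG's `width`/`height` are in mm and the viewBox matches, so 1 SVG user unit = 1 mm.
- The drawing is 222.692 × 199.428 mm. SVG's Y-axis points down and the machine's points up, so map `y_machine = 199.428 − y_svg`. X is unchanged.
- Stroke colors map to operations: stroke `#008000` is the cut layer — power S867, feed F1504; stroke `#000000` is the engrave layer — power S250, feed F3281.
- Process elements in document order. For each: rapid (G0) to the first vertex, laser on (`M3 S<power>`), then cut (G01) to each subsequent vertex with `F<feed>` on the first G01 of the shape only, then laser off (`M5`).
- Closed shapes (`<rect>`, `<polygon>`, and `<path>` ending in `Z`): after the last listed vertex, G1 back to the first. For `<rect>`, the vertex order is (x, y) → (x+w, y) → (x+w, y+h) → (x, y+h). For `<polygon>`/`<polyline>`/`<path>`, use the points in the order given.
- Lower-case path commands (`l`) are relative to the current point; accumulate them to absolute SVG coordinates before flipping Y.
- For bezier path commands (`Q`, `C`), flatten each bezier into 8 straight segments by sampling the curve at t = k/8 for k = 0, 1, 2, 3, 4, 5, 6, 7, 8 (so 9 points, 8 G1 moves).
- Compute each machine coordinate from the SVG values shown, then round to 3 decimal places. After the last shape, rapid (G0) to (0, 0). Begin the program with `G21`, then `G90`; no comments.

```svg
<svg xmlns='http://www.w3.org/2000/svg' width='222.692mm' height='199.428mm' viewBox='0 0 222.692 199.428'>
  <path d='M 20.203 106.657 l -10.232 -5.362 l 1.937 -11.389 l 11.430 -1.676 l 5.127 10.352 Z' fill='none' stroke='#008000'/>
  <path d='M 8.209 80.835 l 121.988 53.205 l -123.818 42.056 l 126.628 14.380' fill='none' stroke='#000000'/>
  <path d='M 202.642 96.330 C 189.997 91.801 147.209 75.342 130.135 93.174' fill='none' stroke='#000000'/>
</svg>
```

G21
G90
G0 X20.203 Y92.771
M3 S867
G01 X9.971 Y98.133 F1504
G01 X11.908 Y109.522
G01 X23.338 Y111.198
G01 X28.465 Y100.846
G01 X20.203 Y92.771
M5
G0 X8.209 Y118.593
M3 S250
G01 X130.197 Y65.388 F3281
G01 X6.379 Y23.332
G01 X133.007 Y8.952
M5
G0 X202.642 Y103.098
M3 S250
G01 X196.596 Y105.265 F3281
G01 X188.379 Y108.009
G01 X178.645 Y110.789
G01 X168.049 Y113.061
G01 X157.246 Y114.286
G01 X146.889 Y113.921
G01 X137.634 Y111.424
G01 X130.135 Y106.254
M5
G0 X0.000 Y0.000

1 u = 1 mm; y_m = 199.428 − y.

[1] `<path>` regular polygon, #008000→cut S867 F1504: (20.203,92.771) → (9.971,98.133) → (11.908,109.522) → (23.338,111.198) → (28.465,100.846) → (20.203,92.771) (closed)

[2] `<path>` open polyline, #000000→engrave S250 F3281: (8.209,118.593) → (130.197,65.388) → (6.379,23.332) → (133.007,8.952)

[3] `<path>` cubic bezier, #000000→engrave S250 F3281: (202.642,103.098) → (196.596,105.265) → (188.379,108.009) → (178.645,110.789) → (168.049,113.061) → (157.246,114.286) → (146.889,113.921) → (137.634,111.424) → (130.135,106.254)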